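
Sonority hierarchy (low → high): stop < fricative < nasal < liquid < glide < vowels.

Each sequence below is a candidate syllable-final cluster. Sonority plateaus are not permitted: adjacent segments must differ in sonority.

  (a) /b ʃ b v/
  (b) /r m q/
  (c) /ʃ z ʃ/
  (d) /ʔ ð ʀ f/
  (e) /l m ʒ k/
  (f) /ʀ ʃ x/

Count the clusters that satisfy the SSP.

2

(a) /b ʃ b v/: profile 1-2-1-2 — violates.
(b) /r m q/: profile 4-3-1 — obeys.
(c) /ʃ z ʃ/: profile 2-2-2 — violates.
(d) /ʔ ð ʀ f/: profile 1-2-4-2 — violates.
(e) /l m ʒ k/: profile 4-3-2-1 — obeys.
(f) /ʀ ʃ x/: profile 4-2-2 — violates.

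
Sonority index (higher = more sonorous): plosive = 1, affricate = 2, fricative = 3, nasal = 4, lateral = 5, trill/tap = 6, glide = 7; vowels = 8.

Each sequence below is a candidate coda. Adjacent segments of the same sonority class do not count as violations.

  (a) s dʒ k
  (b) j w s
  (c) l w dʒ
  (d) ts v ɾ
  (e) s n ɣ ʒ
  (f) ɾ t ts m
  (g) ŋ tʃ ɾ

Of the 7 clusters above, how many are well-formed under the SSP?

2

(a) 3-2-1 → obeys
(b) 7-7-3 → obeys
(c) 5-7-2 → violates
(d) 2-3-6 → violates
(e) 3-4-3-3 → violates
(f) 6-1-2-4 → violates
(g) 4-2-6 → violates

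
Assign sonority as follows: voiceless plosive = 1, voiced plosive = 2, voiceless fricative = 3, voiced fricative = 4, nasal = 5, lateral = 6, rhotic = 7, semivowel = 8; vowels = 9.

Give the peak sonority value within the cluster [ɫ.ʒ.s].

6

/ɫ/ — lateral, sonority 6.
/ʒ/ — voiced fricative, sonority 4.
/s/ — voiceless fricative, sonority 3.
The maximum is 6.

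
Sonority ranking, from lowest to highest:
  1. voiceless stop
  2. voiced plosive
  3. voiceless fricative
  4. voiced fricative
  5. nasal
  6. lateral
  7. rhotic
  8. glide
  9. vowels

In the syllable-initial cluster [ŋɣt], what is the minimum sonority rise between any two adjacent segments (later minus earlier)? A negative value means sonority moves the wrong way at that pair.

/ŋ/ — nasal, sonority 5.
/ɣ/ — voiced fricative, sonority 4.
/t/ — voiceless stop, sonority 1.
/ŋ/→/ɣ/: change -1.
/ɣ/→/t/: change -3.
Minimum = -3.

-3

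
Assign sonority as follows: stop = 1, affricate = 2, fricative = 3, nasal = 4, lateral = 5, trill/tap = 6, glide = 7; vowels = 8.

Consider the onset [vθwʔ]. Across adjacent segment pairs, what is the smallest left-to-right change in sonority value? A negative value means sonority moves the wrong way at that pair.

/v/ is a fricative (sonority 3).
/θ/ is a fricative (sonority 3).
/w/ is a glide (sonority 7).
/ʔ/ is a stop (sonority 1).
/v/→/θ/: change +0.
/θ/→/w/: change +4.
/w/→/ʔ/: change -6.
Minimum = -6.

-6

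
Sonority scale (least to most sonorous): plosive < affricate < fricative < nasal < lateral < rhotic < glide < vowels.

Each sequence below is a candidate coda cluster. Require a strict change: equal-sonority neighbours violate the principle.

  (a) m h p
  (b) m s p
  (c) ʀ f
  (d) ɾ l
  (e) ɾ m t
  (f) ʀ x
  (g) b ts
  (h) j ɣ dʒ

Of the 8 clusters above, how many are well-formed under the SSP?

7

(a) 4-3-1 → obeys
(b) 4-3-1 → obeys
(c) 6-3 → obeys
(d) 6-5 → obeys
(e) 6-4-1 → obeys
(f) 6-3 → obeys
(g) 1-2 → violates
(h) 7-3-2 → obeys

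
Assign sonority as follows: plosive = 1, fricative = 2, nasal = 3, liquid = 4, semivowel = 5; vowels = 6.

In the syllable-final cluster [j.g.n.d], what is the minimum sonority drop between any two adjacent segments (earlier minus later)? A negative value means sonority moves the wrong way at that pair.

/j/ — semivowel, sonority 5.
/g/ — plosive, sonority 1.
/n/ — nasal, sonority 3.
/d/ — plosive, sonority 1.
/j/→/g/: change +4.
/g/→/n/: change -2.
/n/→/d/: change +2.
Minimum = -2.

-2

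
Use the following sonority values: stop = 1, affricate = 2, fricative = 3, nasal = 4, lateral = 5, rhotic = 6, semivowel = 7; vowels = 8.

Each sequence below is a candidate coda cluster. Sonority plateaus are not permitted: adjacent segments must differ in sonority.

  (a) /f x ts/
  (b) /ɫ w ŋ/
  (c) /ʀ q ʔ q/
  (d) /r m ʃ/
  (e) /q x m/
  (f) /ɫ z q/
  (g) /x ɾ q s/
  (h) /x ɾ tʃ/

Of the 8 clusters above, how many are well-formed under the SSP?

2

(a) sonority 3-3-2: ill-formed.
(b) sonority 5-7-4: ill-formed.
(c) sonority 6-1-1-1: ill-formed.
(d) sonority 6-4-3: well-formed.
(e) sonority 1-3-4: ill-formed.
(f) sonority 5-3-1: well-formed.
(g) sonority 3-6-1-3: ill-formed.
(h) sonority 3-6-2: ill-formed.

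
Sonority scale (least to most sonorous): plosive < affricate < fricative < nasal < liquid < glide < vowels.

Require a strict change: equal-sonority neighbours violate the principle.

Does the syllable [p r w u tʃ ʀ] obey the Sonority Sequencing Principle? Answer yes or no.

no

Onset: /p/ is a plosive (sonority 1), /r/ is a liquid (sonority 5), /w/ is a glide (sonority 6); then the nucleus /u/ (sonority 7).
Onset profile 1-5-6-7 — rises to the nucleus.
Coda: /tʃ/ is an affricate (sonority 2), /ʀ/ is a liquid (sonority 5).
Coda profile 7-2-5 — does not strictly fall throughout.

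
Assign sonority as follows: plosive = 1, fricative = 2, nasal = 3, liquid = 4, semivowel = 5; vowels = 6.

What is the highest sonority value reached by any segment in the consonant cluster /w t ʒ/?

/w/: semivowel = 5.
/t/: plosive = 1.
/ʒ/: fricative = 2.
The maximum is 5.

5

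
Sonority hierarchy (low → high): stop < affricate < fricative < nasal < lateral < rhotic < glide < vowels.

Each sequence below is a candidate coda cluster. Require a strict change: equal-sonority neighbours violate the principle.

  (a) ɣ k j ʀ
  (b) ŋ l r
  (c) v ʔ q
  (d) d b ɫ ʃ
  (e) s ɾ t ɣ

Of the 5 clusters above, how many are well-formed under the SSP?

0

(a) ɣ k j ʀ: profile 3-1-7-6 — violates.
(b) ŋ l r: profile 4-5-6 — violates.
(c) v ʔ q: profile 3-1-1 — violates.
(d) d b ɫ ʃ: profile 1-1-5-3 — violates.
(e) s ɾ t ɣ: profile 3-6-1-3 — violates.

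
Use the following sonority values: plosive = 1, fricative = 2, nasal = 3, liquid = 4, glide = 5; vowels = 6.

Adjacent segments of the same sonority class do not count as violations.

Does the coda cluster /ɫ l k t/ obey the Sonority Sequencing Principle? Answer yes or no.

/ɫ/ is a liquid (sonority 4).
/l/ is a liquid (sonority 4).
/k/ is a plosive (sonority 1).
/t/ is a plosive (sonority 1).
The profile 4-4-1-1 is non-increasing (plateaus allowed), so the coda cluster satisfies the SSP.

yes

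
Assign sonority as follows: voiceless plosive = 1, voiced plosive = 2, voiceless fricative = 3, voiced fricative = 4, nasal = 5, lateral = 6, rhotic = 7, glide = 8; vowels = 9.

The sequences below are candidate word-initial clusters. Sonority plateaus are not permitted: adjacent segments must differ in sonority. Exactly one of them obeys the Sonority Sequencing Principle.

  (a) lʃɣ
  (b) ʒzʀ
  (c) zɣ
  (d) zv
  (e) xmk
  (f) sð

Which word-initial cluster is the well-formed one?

f

(a) lʃɣ: profile 6-3-4 — violates.
(b) ʒzʀ: profile 4-4-7 — violates.
(c) zɣ: profile 4-4 — violates.
(d) zv: profile 4-4 — violates.
(e) xmk: profile 3-5-1 — violates.
(f) sð: profile 3-4 — obeys.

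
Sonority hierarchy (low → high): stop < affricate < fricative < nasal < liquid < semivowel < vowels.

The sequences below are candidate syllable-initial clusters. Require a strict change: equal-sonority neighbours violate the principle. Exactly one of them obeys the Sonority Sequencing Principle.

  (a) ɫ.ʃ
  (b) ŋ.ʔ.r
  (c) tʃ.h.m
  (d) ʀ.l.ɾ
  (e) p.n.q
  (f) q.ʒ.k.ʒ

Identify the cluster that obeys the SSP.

(a) sonority 5-3: ill-formed.
(b) sonority 4-1-5: ill-formed.
(c) sonority 2-3-4: well-formed.
(d) sonority 5-5-5: ill-formed.
(e) sonority 1-4-1: ill-formed.
(f) sonority 1-3-1-3: ill-formed.

c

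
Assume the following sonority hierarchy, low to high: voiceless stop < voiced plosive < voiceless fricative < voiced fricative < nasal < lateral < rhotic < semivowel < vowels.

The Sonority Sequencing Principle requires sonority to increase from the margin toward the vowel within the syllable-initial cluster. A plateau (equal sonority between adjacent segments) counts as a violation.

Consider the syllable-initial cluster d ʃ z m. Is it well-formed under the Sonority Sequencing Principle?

yes

/d/: voiced plosive = 2.
/ʃ/: voiceless fricative = 3.
/z/: voiced fricative = 4.
/m/: nasal = 5.
The profile 2-3-4-5 strictly rises, so the syllable-initial cluster satisfies the SSP.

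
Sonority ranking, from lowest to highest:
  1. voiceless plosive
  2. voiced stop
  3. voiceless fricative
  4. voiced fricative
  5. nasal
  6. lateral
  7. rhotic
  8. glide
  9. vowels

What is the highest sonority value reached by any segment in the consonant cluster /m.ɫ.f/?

/m/ — nasal, sonority 5.
/ɫ/ — lateral, sonority 6.
/f/ — voiceless fricative, sonority 3.
The maximum is 6.

6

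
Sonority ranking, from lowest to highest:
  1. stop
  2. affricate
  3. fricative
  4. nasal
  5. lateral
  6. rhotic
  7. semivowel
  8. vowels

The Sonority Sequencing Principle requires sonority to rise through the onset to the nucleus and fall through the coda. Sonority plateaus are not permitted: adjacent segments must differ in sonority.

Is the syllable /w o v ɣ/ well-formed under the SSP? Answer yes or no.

no

Onset: /w/ is a semivowel (sonority 7); then the nucleus /o/ (sonority 8).
Onset profile 7-8 — rises to the nucleus.
Coda: /v/ is a fricative (sonority 3), /ɣ/ is a fricative (sonority 3).
Coda profile 8-3-3 — does not strictly fall throughout.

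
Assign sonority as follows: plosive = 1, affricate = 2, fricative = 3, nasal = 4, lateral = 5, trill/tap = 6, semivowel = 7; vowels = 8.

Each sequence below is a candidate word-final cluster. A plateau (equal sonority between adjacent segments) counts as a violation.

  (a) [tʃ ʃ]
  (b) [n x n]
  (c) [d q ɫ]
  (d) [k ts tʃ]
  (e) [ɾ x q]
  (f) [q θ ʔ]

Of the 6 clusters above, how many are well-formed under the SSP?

(a) 2-3 → violates
(b) 4-3-4 → violates
(c) 1-1-5 → violates
(d) 1-2-2 → violates
(e) 6-3-1 → obeys
(f) 1-3-1 → violates

1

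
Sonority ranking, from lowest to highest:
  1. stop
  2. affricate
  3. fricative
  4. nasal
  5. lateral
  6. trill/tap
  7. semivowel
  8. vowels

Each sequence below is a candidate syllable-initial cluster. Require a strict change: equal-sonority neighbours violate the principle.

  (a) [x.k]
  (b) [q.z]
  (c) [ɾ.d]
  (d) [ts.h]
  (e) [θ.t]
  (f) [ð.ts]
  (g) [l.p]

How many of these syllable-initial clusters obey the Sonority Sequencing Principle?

(a) [x.k]: profile 3-1 — violates.
(b) [q.z]: profile 1-3 — obeys.
(c) [ɾ.d]: profile 6-1 — violates.
(d) [ts.h]: profile 2-3 — obeys.
(e) [θ.t]: profile 3-1 — violates.
(f) [ð.ts]: profile 3-2 — violates.
(g) [l.p]: profile 5-1 — violates.

2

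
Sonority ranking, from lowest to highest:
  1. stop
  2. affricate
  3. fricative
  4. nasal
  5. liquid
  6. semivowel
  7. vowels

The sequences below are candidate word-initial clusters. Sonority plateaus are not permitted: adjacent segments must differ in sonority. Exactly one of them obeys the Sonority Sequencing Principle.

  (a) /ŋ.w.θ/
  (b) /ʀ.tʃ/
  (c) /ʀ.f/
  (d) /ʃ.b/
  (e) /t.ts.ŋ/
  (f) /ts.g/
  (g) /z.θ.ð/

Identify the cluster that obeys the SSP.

(a) 4-6-3 → violates
(b) 5-2 → violates
(c) 5-3 → violates
(d) 3-1 → violates
(e) 1-2-4 → obeys
(f) 2-1 → violates
(g) 3-3-3 → violates

e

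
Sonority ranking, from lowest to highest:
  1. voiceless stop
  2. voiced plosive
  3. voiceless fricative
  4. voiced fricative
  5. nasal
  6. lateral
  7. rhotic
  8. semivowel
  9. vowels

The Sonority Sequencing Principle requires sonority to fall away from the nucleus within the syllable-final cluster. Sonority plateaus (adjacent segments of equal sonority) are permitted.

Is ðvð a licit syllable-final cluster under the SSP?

yes

/ð/ is a voiced fricative (sonority 4).
/v/ is a voiced fricative (sonority 4).
/ð/ is a voiced fricative (sonority 4).
The profile 4-4-4 is non-increasing (plateaus allowed), so the syllable-final cluster satisfies the SSP.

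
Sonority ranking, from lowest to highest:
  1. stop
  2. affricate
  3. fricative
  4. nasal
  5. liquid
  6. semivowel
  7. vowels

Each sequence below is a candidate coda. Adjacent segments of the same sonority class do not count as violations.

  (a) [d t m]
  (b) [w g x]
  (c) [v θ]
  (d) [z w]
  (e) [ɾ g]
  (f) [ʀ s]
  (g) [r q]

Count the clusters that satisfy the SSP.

4

(a) [d t m]: profile 1-1-4 — violates.
(b) [w g x]: profile 6-1-3 — violates.
(c) [v θ]: profile 3-3 — obeys.
(d) [z w]: profile 3-6 — violates.
(e) [ɾ g]: profile 5-1 — obeys.
(f) [ʀ s]: profile 5-3 — obeys.
(g) [r q]: profile 5-1 — obeys.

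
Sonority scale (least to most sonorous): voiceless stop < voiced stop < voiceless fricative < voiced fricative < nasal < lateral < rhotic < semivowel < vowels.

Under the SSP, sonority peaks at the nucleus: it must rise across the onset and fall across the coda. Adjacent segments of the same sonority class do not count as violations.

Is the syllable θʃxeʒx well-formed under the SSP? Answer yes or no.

yes

Onset: /θ/ is a voiceless fricative (sonority 3), /ʃ/ is a voiceless fricative (sonority 3), /x/ is a voiceless fricative (sonority 3); then the nucleus /e/ (sonority 9).
Onset profile 3-3-3-9 — rises to the nucleus.
Coda: /ʒ/ is a voiced fricative (sonority 4), /x/ is a voiceless fricative (sonority 3).
Coda profile 9-4-3 — falls from the nucleus.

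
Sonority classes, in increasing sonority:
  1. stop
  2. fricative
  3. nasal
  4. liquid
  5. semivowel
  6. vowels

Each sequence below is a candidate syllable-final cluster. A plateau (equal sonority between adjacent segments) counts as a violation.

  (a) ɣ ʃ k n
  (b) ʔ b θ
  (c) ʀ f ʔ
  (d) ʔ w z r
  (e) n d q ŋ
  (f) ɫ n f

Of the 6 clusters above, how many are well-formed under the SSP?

(a) sonority 2-2-1-3: ill-formed.
(b) sonority 1-1-2: ill-formed.
(c) sonority 4-2-1: well-formed.
(d) sonority 1-5-2-4: ill-formed.
(e) sonority 3-1-1-3: ill-formed.
(f) sonority 4-3-2: well-formed.

2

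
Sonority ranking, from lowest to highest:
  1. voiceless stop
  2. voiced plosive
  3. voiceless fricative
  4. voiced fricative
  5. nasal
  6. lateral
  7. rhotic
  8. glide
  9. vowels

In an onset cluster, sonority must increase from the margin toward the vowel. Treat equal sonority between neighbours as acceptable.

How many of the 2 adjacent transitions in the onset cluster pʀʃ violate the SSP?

1

/p/: voiceless stop = 1.
/ʀ/: rhotic = 7.
/ʃ/: voiceless fricative = 3.
/p/→/ʀ/: 1→7 (rises) — ok.
/ʀ/→/ʃ/: 7→3 (does not rise) — violation.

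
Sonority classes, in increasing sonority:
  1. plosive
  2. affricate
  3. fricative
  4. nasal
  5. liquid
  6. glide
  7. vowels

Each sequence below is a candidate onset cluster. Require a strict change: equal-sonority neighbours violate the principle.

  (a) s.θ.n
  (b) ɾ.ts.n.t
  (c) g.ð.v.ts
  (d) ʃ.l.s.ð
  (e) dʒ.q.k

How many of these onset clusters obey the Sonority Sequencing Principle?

(a) sonority 3-3-4: ill-formed.
(b) sonority 5-2-4-1: ill-formed.
(c) sonority 1-3-3-2: ill-formed.
(d) sonority 3-5-3-3: ill-formed.
(e) sonority 2-1-1: ill-formed.

0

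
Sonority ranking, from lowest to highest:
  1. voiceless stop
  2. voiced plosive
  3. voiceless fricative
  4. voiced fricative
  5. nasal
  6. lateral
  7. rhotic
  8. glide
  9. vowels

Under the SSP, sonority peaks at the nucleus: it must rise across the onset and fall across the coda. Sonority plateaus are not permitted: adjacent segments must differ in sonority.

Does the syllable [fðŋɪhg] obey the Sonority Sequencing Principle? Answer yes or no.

Onset: /f/ is a voiceless fricative (sonority 3), /ð/ is a voiced fricative (sonority 4), /ŋ/ is a nasal (sonority 5); then the nucleus /ɪ/ (sonority 9).
Onset profile 3-4-5-9 — rises to the nucleus.
Coda: /h/ is a voiceless fricative (sonority 3), /g/ is a voiced plosive (sonority 2).
Coda profile 9-3-2 — falls from the nucleus.

yes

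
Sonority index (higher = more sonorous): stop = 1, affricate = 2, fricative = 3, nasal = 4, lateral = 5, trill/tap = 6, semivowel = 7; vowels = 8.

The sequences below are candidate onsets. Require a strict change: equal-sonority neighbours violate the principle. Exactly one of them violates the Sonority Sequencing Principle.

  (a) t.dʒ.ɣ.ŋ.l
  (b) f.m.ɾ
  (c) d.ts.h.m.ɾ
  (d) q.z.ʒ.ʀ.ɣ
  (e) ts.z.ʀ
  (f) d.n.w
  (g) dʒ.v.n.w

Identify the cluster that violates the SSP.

d

(a) 1-2-3-4-5 → obeys
(b) 3-4-6 → obeys
(c) 1-2-3-4-6 → obeys
(d) 1-3-3-6-3 → violates
(e) 2-3-6 → obeys
(f) 1-4-7 → obeys
(g) 2-3-4-7 → obeys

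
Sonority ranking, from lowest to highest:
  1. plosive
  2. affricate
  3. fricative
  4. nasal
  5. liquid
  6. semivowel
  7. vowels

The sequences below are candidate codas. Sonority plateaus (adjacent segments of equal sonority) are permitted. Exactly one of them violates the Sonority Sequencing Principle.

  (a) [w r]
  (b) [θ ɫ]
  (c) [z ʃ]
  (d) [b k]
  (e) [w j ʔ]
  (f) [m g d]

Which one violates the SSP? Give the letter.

(a) [w r]: profile 6-5 — obeys.
(b) [θ ɫ]: profile 3-5 — violates.
(c) [z ʃ]: profile 3-3 — obeys.
(d) [b k]: profile 1-1 — obeys.
(e) [w j ʔ]: profile 6-6-1 — obeys.
(f) [m g d]: profile 4-1-1 — obeys.

b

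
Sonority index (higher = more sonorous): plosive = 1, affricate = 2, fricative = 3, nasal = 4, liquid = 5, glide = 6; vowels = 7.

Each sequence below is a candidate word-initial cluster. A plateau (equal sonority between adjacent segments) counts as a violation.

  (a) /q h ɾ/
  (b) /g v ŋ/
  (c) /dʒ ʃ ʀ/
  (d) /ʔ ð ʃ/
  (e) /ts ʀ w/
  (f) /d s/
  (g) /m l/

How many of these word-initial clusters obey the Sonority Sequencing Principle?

6

(a) sonority 1-3-5: well-formed.
(b) sonority 1-3-4: well-formed.
(c) sonority 2-3-5: well-formed.
(d) sonority 1-3-3: ill-formed.
(e) sonority 2-5-6: well-formed.
(f) sonority 1-3: well-formed.
(g) sonority 4-5: well-formed.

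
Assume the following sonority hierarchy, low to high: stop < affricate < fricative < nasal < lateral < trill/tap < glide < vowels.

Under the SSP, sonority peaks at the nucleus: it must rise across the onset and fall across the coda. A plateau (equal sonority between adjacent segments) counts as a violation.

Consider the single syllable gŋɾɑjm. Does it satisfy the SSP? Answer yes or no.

Onset: /g/ is a stop (sonority 1), /ŋ/ is a nasal (sonority 4), /ɾ/ is a trill/tap (sonority 6); then the nucleus /ɑ/ (sonority 8).
Onset profile 1-4-6-8 — rises to the nucleus.
Coda: /j/ is a glide (sonority 7), /m/ is a nasal (sonority 4).
Coda profile 8-7-4 — falls from the nucleus.

yes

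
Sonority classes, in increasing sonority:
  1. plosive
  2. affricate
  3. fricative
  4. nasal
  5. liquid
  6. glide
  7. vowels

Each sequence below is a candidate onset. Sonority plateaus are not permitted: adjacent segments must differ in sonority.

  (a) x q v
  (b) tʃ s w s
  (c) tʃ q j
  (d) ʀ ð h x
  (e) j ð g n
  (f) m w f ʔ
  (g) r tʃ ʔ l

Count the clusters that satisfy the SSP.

(a) x q v: profile 3-1-3 — violates.
(b) tʃ s w s: profile 2-3-6-3 — violates.
(c) tʃ q j: profile 2-1-6 — violates.
(d) ʀ ð h x: profile 5-3-3-3 — violates.
(e) j ð g n: profile 6-3-1-4 — violates.
(f) m w f ʔ: profile 4-6-3-1 — violates.
(g) r tʃ ʔ l: profile 5-2-1-5 — violates.

0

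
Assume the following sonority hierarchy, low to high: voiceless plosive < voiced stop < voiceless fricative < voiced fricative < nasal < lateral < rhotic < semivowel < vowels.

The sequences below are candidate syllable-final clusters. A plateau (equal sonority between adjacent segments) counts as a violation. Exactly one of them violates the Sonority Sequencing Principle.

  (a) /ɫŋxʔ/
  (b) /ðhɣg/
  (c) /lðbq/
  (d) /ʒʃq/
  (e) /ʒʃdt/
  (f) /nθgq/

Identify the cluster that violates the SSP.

(a) sonority 6-5-3-1: well-formed.
(b) sonority 4-3-4-2: ill-formed.
(c) sonority 6-4-2-1: well-formed.
(d) sonority 4-3-1: well-formed.
(e) sonority 4-3-2-1: well-formed.
(f) sonority 5-3-2-1: well-formed.

b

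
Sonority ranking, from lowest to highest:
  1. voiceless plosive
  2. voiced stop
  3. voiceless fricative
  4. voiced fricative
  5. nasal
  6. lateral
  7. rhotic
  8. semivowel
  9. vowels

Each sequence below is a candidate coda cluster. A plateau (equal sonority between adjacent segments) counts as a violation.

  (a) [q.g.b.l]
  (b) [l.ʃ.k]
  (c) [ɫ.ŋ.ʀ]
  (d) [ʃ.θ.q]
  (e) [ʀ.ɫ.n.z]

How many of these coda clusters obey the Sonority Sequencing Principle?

(a) [q.g.b.l]: profile 1-2-2-6 — violates.
(b) [l.ʃ.k]: profile 6-3-1 — obeys.
(c) [ɫ.ŋ.ʀ]: profile 6-5-7 — violates.
(d) [ʃ.θ.q]: profile 3-3-1 — violates.
(e) [ʀ.ɫ.n.z]: profile 7-6-5-4 — obeys.

2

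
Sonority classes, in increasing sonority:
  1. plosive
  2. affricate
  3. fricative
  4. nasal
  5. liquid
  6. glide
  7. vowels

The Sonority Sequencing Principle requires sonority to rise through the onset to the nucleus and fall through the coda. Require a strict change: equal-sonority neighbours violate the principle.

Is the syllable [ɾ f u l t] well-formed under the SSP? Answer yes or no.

Onset: /ɾ/ is a liquid (sonority 5), /f/ is a fricative (sonority 3); then the nucleus /u/ (sonority 7).
Onset profile 5-3-7 — does not strictly rise throughout.
Coda: /l/ is a liquid (sonority 5), /t/ is a plosive (sonority 1).
Coda profile 7-5-1 — falls from the nucleus.

no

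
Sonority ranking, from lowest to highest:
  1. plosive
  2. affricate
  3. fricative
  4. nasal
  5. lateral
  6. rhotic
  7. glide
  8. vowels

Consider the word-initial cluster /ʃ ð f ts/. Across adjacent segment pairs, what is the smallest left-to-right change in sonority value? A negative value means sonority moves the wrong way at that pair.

/ʃ/: fricative = 3.
/ð/: fricative = 3.
/f/: fricative = 3.
/ts/: affricate = 2.
/ʃ/→/ð/: change +0.
/ð/→/f/: change +0.
/f/→/ts/: change -1.
Minimum = -1.

-1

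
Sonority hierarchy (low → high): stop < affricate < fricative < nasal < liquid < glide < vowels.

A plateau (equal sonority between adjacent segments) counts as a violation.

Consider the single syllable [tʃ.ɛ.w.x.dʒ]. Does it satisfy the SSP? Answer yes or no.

Onset: /tʃ/ is an affricate (sonority 2); then the nucleus /ɛ/ (sonority 7).
Onset profile 2-7 — rises to the nucleus.
Coda: /w/ is a glide (sonority 6), /x/ is a fricative (sonority 3), /dʒ/ is an affricate (sonority 2).
Coda profile 7-6-3-2 — falls from the nucleus.

yes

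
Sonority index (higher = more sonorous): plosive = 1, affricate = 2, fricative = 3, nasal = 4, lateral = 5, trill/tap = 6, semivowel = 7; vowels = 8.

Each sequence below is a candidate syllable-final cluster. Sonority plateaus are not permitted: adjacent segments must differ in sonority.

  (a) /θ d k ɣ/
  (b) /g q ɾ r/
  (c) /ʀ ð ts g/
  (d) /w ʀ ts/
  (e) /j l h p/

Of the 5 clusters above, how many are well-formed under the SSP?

(a) sonority 3-1-1-3: ill-formed.
(b) sonority 1-1-6-6: ill-formed.
(c) sonority 6-3-2-1: well-formed.
(d) sonority 7-6-2: well-formed.
(e) sonority 7-5-3-1: well-formed.

3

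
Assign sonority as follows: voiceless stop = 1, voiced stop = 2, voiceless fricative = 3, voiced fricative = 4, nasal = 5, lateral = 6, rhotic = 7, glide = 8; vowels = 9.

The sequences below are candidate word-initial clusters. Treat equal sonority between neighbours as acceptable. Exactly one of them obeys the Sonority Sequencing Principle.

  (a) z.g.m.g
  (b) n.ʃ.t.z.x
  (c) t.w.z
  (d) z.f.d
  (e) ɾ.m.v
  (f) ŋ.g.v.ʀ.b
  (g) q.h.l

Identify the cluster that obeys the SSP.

g

(a) z.g.m.g: profile 4-2-5-2 — violates.
(b) n.ʃ.t.z.x: profile 5-3-1-4-3 — violates.
(c) t.w.z: profile 1-8-4 — violates.
(d) z.f.d: profile 4-3-2 — violates.
(e) ɾ.m.v: profile 7-5-4 — violates.
(f) ŋ.g.v.ʀ.b: profile 5-2-4-7-2 — violates.
(g) q.h.l: profile 1-3-6 — obeys.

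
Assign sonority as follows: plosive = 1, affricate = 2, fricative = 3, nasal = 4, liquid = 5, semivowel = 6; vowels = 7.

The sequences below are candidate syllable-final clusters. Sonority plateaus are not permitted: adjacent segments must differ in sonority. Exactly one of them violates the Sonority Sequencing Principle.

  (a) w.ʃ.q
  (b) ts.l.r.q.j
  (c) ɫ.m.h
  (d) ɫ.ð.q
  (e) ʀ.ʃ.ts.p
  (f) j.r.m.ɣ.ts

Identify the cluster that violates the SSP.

b

(a) sonority 6-3-1: well-formed.
(b) sonority 2-5-5-1-6: ill-formed.
(c) sonority 5-4-3: well-formed.
(d) sonority 5-3-1: well-formed.
(e) sonority 5-3-2-1: well-formed.
(f) sonority 6-5-4-3-2: well-formed.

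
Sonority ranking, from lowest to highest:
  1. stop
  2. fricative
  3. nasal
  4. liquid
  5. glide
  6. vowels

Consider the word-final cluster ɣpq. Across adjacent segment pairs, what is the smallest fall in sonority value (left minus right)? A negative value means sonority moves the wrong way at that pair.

/ɣ/ — fricative, sonority 2.
/p/ — stop, sonority 1.
/q/ — stop, sonority 1.
/ɣ/→/p/: change +1.
/p/→/q/: change +0.
Minimum = 0.

0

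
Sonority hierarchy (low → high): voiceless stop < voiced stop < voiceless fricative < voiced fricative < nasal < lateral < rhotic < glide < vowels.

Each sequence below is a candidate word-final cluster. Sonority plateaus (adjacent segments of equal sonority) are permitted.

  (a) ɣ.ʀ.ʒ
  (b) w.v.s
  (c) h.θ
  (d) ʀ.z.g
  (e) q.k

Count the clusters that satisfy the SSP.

4

(a) 4-7-4 → violates
(b) 8-4-3 → obeys
(c) 3-3 → obeys
(d) 7-4-2 → obeys
(e) 1-1 → obeys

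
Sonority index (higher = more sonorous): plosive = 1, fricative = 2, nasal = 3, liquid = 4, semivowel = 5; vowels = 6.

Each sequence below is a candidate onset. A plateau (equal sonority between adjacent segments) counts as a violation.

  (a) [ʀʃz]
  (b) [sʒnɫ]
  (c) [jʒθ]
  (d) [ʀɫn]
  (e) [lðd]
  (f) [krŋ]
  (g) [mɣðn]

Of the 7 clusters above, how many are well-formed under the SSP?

(a) [ʀʃz]: profile 4-2-2 — violates.
(b) [sʒnɫ]: profile 2-2-3-4 — violates.
(c) [jʒθ]: profile 5-2-2 — violates.
(d) [ʀɫn]: profile 4-4-3 — violates.
(e) [lðd]: profile 4-2-1 — violates.
(f) [krŋ]: profile 1-4-3 — violates.
(g) [mɣðn]: profile 3-2-2-3 — violates.

0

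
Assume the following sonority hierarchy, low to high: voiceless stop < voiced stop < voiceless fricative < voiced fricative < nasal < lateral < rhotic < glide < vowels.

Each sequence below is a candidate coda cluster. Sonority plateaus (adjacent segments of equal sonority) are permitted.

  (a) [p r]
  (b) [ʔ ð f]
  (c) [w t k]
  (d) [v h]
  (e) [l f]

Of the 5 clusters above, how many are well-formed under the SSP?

(a) sonority 1-7: ill-formed.
(b) sonority 1-4-3: ill-formed.
(c) sonority 8-1-1: well-formed.
(d) sonority 4-3: well-formed.
(e) sonority 6-3: well-formed.

3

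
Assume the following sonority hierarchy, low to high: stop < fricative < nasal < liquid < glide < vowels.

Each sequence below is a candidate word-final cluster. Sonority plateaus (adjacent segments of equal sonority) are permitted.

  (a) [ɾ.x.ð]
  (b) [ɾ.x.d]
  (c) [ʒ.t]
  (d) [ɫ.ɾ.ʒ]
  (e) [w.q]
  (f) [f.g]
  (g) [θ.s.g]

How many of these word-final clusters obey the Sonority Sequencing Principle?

(a) 4-2-2 → obeys
(b) 4-2-1 → obeys
(c) 2-1 → obeys
(d) 4-4-2 → obeys
(e) 5-1 → obeys
(f) 2-1 → obeys
(g) 2-2-1 → obeys

7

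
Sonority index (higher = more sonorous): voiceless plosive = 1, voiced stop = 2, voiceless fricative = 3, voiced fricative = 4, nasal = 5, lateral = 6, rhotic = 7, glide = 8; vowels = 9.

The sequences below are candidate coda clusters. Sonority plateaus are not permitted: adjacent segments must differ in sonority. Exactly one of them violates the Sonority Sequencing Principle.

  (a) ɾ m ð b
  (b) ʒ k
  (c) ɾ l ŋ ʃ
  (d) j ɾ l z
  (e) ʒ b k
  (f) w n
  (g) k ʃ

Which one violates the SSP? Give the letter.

g

(a) 7-5-4-2 → obeys
(b) 4-1 → obeys
(c) 7-6-5-3 → obeys
(d) 8-7-6-4 → obeys
(e) 4-2-1 → obeys
(f) 8-5 → obeys
(g) 1-3 → violates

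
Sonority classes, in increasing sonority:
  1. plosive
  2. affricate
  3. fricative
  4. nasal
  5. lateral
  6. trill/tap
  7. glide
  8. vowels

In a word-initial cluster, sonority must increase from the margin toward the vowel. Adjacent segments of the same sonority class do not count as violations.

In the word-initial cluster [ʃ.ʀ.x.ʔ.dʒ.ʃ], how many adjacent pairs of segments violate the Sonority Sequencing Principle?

2

/ʃ/ is a fricative (sonority 3).
/ʀ/ is a trill/tap (sonority 6).
/x/ is a fricative (sonority 3).
/ʔ/ is a plosive (sonority 1).
/dʒ/ is an affricate (sonority 2).
/ʃ/ is a fricative (sonority 3).
/ʃ/→/ʀ/: 3→6 (rises) — ok.
/ʀ/→/x/: 6→3 (does not rise) — violation.
/x/→/ʔ/: 3→1 (does not rise) — violation.
/ʔ/→/dʒ/: 1→2 (rises) — ok.
/dʒ/→/ʃ/: 2→3 (rises) — ok.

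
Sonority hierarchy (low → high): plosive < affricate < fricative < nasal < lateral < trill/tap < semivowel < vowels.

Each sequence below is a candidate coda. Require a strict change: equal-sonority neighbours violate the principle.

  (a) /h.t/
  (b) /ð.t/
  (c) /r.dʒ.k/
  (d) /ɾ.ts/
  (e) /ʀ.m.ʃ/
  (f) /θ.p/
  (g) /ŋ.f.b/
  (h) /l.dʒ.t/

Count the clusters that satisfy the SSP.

(a) sonority 3-1: well-formed.
(b) sonority 3-1: well-formed.
(c) sonority 6-2-1: well-formed.
(d) sonority 6-2: well-formed.
(e) sonority 6-4-3: well-formed.
(f) sonority 3-1: well-formed.
(g) sonority 4-3-1: well-formed.
(h) sonority 5-2-1: well-formed.

8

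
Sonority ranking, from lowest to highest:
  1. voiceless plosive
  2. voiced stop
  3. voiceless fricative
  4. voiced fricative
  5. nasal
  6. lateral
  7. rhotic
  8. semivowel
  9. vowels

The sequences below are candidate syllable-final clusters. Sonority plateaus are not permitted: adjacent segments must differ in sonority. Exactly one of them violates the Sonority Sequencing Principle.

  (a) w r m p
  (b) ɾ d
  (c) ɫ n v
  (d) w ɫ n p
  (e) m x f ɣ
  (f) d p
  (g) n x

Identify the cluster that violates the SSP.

e

(a) w r m p: profile 8-7-5-1 — obeys.
(b) ɾ d: profile 7-2 — obeys.
(c) ɫ n v: profile 6-5-4 — obeys.
(d) w ɫ n p: profile 8-6-5-1 — obeys.
(e) m x f ɣ: profile 5-3-3-4 — violates.
(f) d p: profile 2-1 — obeys.
(g) n x: profile 5-3 — obeys.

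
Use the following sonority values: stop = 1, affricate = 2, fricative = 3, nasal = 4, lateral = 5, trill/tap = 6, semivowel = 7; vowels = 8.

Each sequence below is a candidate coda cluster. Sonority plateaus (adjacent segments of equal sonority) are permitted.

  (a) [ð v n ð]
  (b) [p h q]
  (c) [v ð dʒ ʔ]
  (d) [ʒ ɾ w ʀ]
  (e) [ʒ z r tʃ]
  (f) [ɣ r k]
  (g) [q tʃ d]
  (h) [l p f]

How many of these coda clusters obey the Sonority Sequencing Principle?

(a) sonority 3-3-4-3: ill-formed.
(b) sonority 1-3-1: ill-formed.
(c) sonority 3-3-2-1: well-formed.
(d) sonority 3-6-7-6: ill-formed.
(e) sonority 3-3-6-2: ill-formed.
(f) sonority 3-6-1: ill-formed.
(g) sonority 1-2-1: ill-formed.
(h) sonority 5-1-3: ill-formed.

1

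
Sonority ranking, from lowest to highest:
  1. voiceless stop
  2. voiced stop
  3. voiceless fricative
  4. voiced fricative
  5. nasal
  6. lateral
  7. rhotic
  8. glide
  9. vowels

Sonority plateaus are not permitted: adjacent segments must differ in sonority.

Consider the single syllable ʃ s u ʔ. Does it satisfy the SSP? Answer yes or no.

Onset: /ʃ/ is a voiceless fricative (sonority 3), /s/ is a voiceless fricative (sonority 3); then the nucleus /u/ (sonority 9).
Onset profile 3-3-9 — does not strictly rise throughout.
Coda: /ʔ/ is a voiceless stop (sonority 1).
Coda profile 9-1 — falls from the nucleus.

no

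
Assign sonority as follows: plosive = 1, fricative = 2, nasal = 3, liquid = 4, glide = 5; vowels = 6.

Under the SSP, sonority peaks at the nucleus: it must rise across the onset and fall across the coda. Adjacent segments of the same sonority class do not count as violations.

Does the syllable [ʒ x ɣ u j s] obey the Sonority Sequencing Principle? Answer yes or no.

Onset: /ʒ/ is a fricative (sonority 2), /x/ is a fricative (sonority 2), /ɣ/ is a fricative (sonority 2); then the nucleus /u/ (sonority 6).
Onset profile 2-2-2-6 — rises to the nucleus.
Coda: /j/ is a glide (sonority 5), /s/ is a fricative (sonority 2).
Coda profile 6-5-2 — falls from the nucleus.

yes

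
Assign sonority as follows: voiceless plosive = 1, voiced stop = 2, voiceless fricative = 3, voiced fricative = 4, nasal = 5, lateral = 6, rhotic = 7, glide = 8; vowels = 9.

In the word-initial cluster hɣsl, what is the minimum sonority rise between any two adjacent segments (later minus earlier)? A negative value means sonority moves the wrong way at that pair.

/h/ is a voiceless fricative (sonority 3).
/ɣ/ is a voiced fricative (sonority 4).
/s/ is a voiceless fricative (sonority 3).
/l/ is a lateral (sonority 6).
/h/→/ɣ/: change +1.
/ɣ/→/s/: change -1.
/s/→/l/: change +3.
Minimum = -1.

-1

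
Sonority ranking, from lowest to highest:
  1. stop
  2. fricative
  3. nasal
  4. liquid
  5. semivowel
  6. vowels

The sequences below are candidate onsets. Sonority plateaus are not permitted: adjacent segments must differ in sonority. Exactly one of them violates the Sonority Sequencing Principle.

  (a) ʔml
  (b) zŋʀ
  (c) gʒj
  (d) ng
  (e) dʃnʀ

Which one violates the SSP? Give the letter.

d

(a) 1-3-4 → obeys
(b) 2-3-4 → obeys
(c) 1-2-5 → obeys
(d) 3-1 → violates
(e) 1-2-3-4 → obeys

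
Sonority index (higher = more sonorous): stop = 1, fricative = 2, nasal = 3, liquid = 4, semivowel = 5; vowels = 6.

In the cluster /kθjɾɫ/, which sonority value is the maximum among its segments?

5

/k/ — stop, sonority 1.
/θ/ — fricative, sonority 2.
/j/ — semivowel, sonority 5.
/ɾ/ — liquid, sonority 4.
/ɫ/ — liquid, sonority 4.
The maximum is 5.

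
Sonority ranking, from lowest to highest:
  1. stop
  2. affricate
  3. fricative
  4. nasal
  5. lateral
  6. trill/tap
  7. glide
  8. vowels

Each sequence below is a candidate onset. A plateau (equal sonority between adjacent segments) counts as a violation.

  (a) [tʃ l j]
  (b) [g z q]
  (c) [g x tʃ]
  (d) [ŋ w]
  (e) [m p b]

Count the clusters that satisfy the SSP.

2

(a) 2-5-7 → obeys
(b) 1-3-1 → violates
(c) 1-3-2 → violates
(d) 4-7 → obeys
(e) 4-1-1 → violates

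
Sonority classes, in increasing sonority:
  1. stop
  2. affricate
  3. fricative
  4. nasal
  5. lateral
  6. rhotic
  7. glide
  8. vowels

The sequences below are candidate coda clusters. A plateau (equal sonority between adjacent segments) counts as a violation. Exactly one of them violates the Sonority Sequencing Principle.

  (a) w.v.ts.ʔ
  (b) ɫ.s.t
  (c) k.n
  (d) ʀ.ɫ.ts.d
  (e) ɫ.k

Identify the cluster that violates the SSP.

c

(a) w.v.ts.ʔ: profile 7-3-2-1 — obeys.
(b) ɫ.s.t: profile 5-3-1 — obeys.
(c) k.n: profile 1-4 — violates.
(d) ʀ.ɫ.ts.d: profile 6-5-2-1 — obeys.
(e) ɫ.k: profile 5-1 — obeys.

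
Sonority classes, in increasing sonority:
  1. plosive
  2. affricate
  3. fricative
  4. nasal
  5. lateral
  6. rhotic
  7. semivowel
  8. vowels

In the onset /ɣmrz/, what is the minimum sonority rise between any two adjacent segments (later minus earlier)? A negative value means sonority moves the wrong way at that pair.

/ɣ/ is a fricative (sonority 3).
/m/ is a nasal (sonority 4).
/r/ is a rhotic (sonority 6).
/z/ is a fricative (sonority 3).
/ɣ/→/m/: change +1.
/m/→/r/: change +2.
/r/→/z/: change -3.
Minimum = -3.

-3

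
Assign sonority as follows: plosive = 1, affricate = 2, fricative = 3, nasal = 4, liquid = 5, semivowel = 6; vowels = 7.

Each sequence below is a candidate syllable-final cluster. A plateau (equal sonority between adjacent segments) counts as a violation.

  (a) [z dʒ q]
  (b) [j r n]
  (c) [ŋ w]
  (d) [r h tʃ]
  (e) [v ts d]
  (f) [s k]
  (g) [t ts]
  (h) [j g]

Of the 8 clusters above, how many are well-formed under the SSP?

(a) 3-2-1 → obeys
(b) 6-5-4 → obeys
(c) 4-6 → violates
(d) 5-3-2 → obeys
(e) 3-2-1 → obeys
(f) 3-1 → obeys
(g) 1-2 → violates
(h) 6-1 → obeys

6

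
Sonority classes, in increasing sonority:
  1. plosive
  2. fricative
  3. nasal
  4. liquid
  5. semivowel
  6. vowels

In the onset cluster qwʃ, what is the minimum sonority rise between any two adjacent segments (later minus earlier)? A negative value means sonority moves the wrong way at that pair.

-3

/q/ — plosive, sonority 1.
/w/ — semivowel, sonority 5.
/ʃ/ — fricative, sonority 2.
/q/→/w/: change +4.
/w/→/ʃ/: change -3.
Minimum = -3.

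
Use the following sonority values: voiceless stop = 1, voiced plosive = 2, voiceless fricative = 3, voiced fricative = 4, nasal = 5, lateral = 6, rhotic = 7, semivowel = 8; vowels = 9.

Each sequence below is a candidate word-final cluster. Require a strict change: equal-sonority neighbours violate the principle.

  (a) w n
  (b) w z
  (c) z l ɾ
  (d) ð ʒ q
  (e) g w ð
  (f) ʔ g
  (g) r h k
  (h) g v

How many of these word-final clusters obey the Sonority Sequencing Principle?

(a) w n: profile 8-5 — obeys.
(b) w z: profile 8-4 — obeys.
(c) z l ɾ: profile 4-6-7 — violates.
(d) ð ʒ q: profile 4-4-1 — violates.
(e) g w ð: profile 2-8-4 — violates.
(f) ʔ g: profile 1-2 — violates.
(g) r h k: profile 7-3-1 — obeys.
(h) g v: profile 2-4 — violates.

3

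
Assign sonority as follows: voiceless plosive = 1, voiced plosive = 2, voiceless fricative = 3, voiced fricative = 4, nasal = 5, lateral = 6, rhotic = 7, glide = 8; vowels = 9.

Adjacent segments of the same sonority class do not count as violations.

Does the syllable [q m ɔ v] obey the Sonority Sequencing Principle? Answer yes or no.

yes

Onset: /q/ is a voiceless plosive (sonority 1), /m/ is a nasal (sonority 5); then the nucleus /ɔ/ (sonority 9).
Onset profile 1-5-9 — rises to the nucleus.
Coda: /v/ is a voiced fricative (sonority 4).
Coda profile 9-4 — falls from the nucleus.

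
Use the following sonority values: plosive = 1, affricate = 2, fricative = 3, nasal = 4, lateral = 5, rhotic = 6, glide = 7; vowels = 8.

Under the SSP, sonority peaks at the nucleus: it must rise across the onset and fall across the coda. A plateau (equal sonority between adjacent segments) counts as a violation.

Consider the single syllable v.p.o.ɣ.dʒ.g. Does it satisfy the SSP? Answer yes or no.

Onset: /v/ is a fricative (sonority 3), /p/ is a plosive (sonority 1); then the nucleus /o/ (sonority 8).
Onset profile 3-1-8 — does not strictly rise throughout.
Coda: /ɣ/ is a fricative (sonority 3), /dʒ/ is an affricate (sonority 2), /g/ is a plosive (sonority 1).
Coda profile 8-3-2-1 — falls from the nucleus.

no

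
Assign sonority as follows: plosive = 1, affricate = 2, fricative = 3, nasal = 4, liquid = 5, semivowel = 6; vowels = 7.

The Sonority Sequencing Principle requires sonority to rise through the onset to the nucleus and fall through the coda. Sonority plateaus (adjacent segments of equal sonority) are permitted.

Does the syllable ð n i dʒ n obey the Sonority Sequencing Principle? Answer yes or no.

no

Onset: /ð/ is a fricative (sonority 3), /n/ is a nasal (sonority 4); then the nucleus /i/ (sonority 7).
Onset profile 3-4-7 — rises to the nucleus.
Coda: /dʒ/ is an affricate (sonority 2), /n/ is a nasal (sonority 4).
Coda profile 7-2-4 — does not fall throughout.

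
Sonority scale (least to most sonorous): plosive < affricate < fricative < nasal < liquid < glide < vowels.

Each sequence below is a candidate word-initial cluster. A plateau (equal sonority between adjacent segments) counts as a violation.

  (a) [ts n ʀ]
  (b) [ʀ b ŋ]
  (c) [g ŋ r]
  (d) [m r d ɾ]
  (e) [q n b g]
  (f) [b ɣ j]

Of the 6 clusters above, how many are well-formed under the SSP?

(a) sonority 2-4-5: well-formed.
(b) sonority 5-1-4: ill-formed.
(c) sonority 1-4-5: well-formed.
(d) sonority 4-5-1-5: ill-formed.
(e) sonority 1-4-1-1: ill-formed.
(f) sonority 1-3-6: well-formed.

3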